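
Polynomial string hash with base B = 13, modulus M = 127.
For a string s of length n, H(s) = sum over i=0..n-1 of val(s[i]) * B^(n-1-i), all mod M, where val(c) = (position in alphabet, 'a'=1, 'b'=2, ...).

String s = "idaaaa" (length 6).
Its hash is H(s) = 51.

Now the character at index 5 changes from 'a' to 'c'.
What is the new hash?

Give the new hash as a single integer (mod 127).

val('a') = 1, val('c') = 3
Position k = 5, exponent = n-1-k = 0
B^0 mod M = 13^0 mod 127 = 1
Delta = (3 - 1) * 1 mod 127 = 2
New hash = (51 + 2) mod 127 = 53

Answer: 53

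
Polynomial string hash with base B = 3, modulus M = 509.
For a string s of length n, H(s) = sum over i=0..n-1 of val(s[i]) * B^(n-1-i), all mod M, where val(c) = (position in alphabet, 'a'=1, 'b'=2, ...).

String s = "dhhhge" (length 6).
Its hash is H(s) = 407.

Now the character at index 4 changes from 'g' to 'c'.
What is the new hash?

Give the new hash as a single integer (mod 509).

Answer: 395

Derivation:
val('g') = 7, val('c') = 3
Position k = 4, exponent = n-1-k = 1
B^1 mod M = 3^1 mod 509 = 3
Delta = (3 - 7) * 3 mod 509 = 497
New hash = (407 + 497) mod 509 = 395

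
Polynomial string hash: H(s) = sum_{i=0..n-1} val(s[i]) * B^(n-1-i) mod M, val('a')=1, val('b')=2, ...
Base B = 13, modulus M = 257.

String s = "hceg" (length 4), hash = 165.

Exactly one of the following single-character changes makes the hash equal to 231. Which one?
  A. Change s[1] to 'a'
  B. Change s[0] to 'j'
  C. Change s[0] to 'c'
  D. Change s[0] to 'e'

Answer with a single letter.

Option A: s[1]='c'->'a', delta=(1-3)*13^2 mod 257 = 176, hash=165+176 mod 257 = 84
Option B: s[0]='h'->'j', delta=(10-8)*13^3 mod 257 = 25, hash=165+25 mod 257 = 190
Option C: s[0]='h'->'c', delta=(3-8)*13^3 mod 257 = 66, hash=165+66 mod 257 = 231 <-- target
Option D: s[0]='h'->'e', delta=(5-8)*13^3 mod 257 = 91, hash=165+91 mod 257 = 256

Answer: C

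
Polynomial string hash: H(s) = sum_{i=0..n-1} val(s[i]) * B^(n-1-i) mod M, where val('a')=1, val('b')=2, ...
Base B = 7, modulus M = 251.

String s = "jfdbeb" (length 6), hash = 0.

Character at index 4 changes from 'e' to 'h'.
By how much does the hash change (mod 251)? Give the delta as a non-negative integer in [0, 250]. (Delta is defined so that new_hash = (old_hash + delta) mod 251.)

Answer: 21

Derivation:
Delta formula: (val(new) - val(old)) * B^(n-1-k) mod M
  val('h') - val('e') = 8 - 5 = 3
  B^(n-1-k) = 7^1 mod 251 = 7
  Delta = 3 * 7 mod 251 = 21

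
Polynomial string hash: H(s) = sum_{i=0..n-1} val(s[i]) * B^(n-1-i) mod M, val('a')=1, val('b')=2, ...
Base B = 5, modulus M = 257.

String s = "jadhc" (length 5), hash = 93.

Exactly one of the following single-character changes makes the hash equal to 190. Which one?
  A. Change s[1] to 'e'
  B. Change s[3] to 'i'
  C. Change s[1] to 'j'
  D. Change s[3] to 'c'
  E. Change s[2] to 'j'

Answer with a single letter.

Option A: s[1]='a'->'e', delta=(5-1)*5^3 mod 257 = 243, hash=93+243 mod 257 = 79
Option B: s[3]='h'->'i', delta=(9-8)*5^1 mod 257 = 5, hash=93+5 mod 257 = 98
Option C: s[1]='a'->'j', delta=(10-1)*5^3 mod 257 = 97, hash=93+97 mod 257 = 190 <-- target
Option D: s[3]='h'->'c', delta=(3-8)*5^1 mod 257 = 232, hash=93+232 mod 257 = 68
Option E: s[2]='d'->'j', delta=(10-4)*5^2 mod 257 = 150, hash=93+150 mod 257 = 243

Answer: C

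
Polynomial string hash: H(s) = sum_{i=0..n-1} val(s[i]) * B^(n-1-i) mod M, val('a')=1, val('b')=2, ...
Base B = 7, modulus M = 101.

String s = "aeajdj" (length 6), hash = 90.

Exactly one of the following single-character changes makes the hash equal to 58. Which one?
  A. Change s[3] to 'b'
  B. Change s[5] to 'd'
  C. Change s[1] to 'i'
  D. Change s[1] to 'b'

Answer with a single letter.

Answer: D

Derivation:
Option A: s[3]='j'->'b', delta=(2-10)*7^2 mod 101 = 12, hash=90+12 mod 101 = 1
Option B: s[5]='j'->'d', delta=(4-10)*7^0 mod 101 = 95, hash=90+95 mod 101 = 84
Option C: s[1]='e'->'i', delta=(9-5)*7^4 mod 101 = 9, hash=90+9 mod 101 = 99
Option D: s[1]='e'->'b', delta=(2-5)*7^4 mod 101 = 69, hash=90+69 mod 101 = 58 <-- target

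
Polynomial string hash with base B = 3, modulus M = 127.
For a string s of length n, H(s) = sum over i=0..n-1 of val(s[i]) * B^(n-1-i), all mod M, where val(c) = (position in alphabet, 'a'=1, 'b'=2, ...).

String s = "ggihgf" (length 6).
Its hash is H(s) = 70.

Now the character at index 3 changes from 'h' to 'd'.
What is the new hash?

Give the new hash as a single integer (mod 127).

val('h') = 8, val('d') = 4
Position k = 3, exponent = n-1-k = 2
B^2 mod M = 3^2 mod 127 = 9
Delta = (4 - 8) * 9 mod 127 = 91
New hash = (70 + 91) mod 127 = 34

Answer: 34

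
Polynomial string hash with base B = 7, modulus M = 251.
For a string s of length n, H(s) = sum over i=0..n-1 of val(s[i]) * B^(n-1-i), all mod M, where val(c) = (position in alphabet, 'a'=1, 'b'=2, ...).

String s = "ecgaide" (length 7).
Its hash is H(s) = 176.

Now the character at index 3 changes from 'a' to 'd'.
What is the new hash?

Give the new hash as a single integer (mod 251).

Answer: 201

Derivation:
val('a') = 1, val('d') = 4
Position k = 3, exponent = n-1-k = 3
B^3 mod M = 7^3 mod 251 = 92
Delta = (4 - 1) * 92 mod 251 = 25
New hash = (176 + 25) mod 251 = 201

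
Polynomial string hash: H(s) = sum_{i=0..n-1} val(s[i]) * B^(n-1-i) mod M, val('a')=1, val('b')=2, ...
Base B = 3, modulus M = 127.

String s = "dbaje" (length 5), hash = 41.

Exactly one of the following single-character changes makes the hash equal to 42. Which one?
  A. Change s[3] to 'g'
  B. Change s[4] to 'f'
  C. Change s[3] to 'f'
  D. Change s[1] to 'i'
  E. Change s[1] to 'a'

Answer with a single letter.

Answer: B

Derivation:
Option A: s[3]='j'->'g', delta=(7-10)*3^1 mod 127 = 118, hash=41+118 mod 127 = 32
Option B: s[4]='e'->'f', delta=(6-5)*3^0 mod 127 = 1, hash=41+1 mod 127 = 42 <-- target
Option C: s[3]='j'->'f', delta=(6-10)*3^1 mod 127 = 115, hash=41+115 mod 127 = 29
Option D: s[1]='b'->'i', delta=(9-2)*3^3 mod 127 = 62, hash=41+62 mod 127 = 103
Option E: s[1]='b'->'a', delta=(1-2)*3^3 mod 127 = 100, hash=41+100 mod 127 = 14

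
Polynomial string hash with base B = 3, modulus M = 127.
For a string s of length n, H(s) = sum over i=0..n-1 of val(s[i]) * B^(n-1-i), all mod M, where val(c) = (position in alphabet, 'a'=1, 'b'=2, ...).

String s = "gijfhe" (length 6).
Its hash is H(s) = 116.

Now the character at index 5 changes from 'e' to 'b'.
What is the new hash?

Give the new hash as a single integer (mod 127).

Answer: 113

Derivation:
val('e') = 5, val('b') = 2
Position k = 5, exponent = n-1-k = 0
B^0 mod M = 3^0 mod 127 = 1
Delta = (2 - 5) * 1 mod 127 = 124
New hash = (116 + 124) mod 127 = 113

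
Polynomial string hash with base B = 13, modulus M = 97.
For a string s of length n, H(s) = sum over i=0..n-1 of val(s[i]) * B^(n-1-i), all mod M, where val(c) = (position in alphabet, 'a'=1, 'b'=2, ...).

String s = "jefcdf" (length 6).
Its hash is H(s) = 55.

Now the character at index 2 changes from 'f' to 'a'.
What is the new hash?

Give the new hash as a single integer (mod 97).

Answer: 31

Derivation:
val('f') = 6, val('a') = 1
Position k = 2, exponent = n-1-k = 3
B^3 mod M = 13^3 mod 97 = 63
Delta = (1 - 6) * 63 mod 97 = 73
New hash = (55 + 73) mod 97 = 31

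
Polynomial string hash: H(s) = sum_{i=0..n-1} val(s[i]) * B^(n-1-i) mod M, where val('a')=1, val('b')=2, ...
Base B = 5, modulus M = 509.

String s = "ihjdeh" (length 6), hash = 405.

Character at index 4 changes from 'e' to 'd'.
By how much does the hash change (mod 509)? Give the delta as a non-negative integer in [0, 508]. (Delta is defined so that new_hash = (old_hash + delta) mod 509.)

Answer: 504

Derivation:
Delta formula: (val(new) - val(old)) * B^(n-1-k) mod M
  val('d') - val('e') = 4 - 5 = -1
  B^(n-1-k) = 5^1 mod 509 = 5
  Delta = -1 * 5 mod 509 = 504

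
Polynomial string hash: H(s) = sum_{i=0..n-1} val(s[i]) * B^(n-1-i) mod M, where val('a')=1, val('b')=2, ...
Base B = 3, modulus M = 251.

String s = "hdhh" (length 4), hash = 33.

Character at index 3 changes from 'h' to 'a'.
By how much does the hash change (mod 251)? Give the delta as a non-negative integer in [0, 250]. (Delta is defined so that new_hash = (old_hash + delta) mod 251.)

Delta formula: (val(new) - val(old)) * B^(n-1-k) mod M
  val('a') - val('h') = 1 - 8 = -7
  B^(n-1-k) = 3^0 mod 251 = 1
  Delta = -7 * 1 mod 251 = 244

Answer: 244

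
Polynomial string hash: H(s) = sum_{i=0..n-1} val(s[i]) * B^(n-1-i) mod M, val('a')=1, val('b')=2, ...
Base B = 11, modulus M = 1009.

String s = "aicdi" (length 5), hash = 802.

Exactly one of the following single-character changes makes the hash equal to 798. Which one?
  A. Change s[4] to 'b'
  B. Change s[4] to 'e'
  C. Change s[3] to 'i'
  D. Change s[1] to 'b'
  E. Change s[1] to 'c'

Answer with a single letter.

Answer: B

Derivation:
Option A: s[4]='i'->'b', delta=(2-9)*11^0 mod 1009 = 1002, hash=802+1002 mod 1009 = 795
Option B: s[4]='i'->'e', delta=(5-9)*11^0 mod 1009 = 1005, hash=802+1005 mod 1009 = 798 <-- target
Option C: s[3]='d'->'i', delta=(9-4)*11^1 mod 1009 = 55, hash=802+55 mod 1009 = 857
Option D: s[1]='i'->'b', delta=(2-9)*11^3 mod 1009 = 773, hash=802+773 mod 1009 = 566
Option E: s[1]='i'->'c', delta=(3-9)*11^3 mod 1009 = 86, hash=802+86 mod 1009 = 888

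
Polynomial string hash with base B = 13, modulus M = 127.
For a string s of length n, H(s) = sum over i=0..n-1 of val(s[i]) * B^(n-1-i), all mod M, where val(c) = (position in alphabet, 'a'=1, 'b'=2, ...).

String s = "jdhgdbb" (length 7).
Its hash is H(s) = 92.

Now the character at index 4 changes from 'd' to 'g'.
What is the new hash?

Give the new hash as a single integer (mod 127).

Answer: 91

Derivation:
val('d') = 4, val('g') = 7
Position k = 4, exponent = n-1-k = 2
B^2 mod M = 13^2 mod 127 = 42
Delta = (7 - 4) * 42 mod 127 = 126
New hash = (92 + 126) mod 127 = 91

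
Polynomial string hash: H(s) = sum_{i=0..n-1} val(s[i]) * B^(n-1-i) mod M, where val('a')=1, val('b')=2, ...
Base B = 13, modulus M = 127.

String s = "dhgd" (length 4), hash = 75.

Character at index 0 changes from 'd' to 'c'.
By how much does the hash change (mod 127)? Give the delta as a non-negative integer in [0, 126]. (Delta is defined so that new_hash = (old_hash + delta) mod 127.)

Delta formula: (val(new) - val(old)) * B^(n-1-k) mod M
  val('c') - val('d') = 3 - 4 = -1
  B^(n-1-k) = 13^3 mod 127 = 38
  Delta = -1 * 38 mod 127 = 89

Answer: 89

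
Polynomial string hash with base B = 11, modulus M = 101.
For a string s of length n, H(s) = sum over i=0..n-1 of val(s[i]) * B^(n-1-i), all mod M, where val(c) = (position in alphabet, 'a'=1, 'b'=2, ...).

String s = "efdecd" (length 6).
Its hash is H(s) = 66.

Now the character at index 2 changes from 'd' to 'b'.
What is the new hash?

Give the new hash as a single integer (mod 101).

val('d') = 4, val('b') = 2
Position k = 2, exponent = n-1-k = 3
B^3 mod M = 11^3 mod 101 = 18
Delta = (2 - 4) * 18 mod 101 = 65
New hash = (66 + 65) mod 101 = 30

Answer: 30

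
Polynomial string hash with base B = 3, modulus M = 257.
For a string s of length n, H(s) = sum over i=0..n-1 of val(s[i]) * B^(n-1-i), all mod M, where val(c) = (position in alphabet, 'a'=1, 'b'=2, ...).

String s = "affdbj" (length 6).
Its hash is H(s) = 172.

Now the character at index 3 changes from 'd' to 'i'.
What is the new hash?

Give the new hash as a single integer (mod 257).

Answer: 217

Derivation:
val('d') = 4, val('i') = 9
Position k = 3, exponent = n-1-k = 2
B^2 mod M = 3^2 mod 257 = 9
Delta = (9 - 4) * 9 mod 257 = 45
New hash = (172 + 45) mod 257 = 217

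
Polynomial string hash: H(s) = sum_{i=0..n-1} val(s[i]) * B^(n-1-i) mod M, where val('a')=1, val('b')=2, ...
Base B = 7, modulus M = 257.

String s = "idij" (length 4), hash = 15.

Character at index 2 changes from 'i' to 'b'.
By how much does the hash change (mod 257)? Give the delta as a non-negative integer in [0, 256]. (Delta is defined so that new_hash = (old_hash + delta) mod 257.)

Delta formula: (val(new) - val(old)) * B^(n-1-k) mod M
  val('b') - val('i') = 2 - 9 = -7
  B^(n-1-k) = 7^1 mod 257 = 7
  Delta = -7 * 7 mod 257 = 208

Answer: 208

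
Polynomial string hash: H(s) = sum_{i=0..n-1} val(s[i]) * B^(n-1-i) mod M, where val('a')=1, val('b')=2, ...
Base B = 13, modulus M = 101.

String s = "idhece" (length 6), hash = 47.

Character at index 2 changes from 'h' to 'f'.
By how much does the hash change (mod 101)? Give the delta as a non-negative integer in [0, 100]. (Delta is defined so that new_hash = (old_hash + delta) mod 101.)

Delta formula: (val(new) - val(old)) * B^(n-1-k) mod M
  val('f') - val('h') = 6 - 8 = -2
  B^(n-1-k) = 13^3 mod 101 = 76
  Delta = -2 * 76 mod 101 = 50

Answer: 50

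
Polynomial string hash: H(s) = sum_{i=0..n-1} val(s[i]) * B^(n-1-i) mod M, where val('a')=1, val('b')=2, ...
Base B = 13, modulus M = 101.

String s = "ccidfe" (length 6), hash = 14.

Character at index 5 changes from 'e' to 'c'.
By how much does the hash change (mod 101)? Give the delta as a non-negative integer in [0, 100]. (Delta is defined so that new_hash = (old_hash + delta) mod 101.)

Answer: 99

Derivation:
Delta formula: (val(new) - val(old)) * B^(n-1-k) mod M
  val('c') - val('e') = 3 - 5 = -2
  B^(n-1-k) = 13^0 mod 101 = 1
  Delta = -2 * 1 mod 101 = 99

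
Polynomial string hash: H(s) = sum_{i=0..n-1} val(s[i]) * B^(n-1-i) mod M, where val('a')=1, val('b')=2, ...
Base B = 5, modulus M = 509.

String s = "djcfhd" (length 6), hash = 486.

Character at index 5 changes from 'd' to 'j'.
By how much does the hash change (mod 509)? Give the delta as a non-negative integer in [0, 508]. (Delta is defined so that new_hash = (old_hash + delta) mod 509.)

Delta formula: (val(new) - val(old)) * B^(n-1-k) mod M
  val('j') - val('d') = 10 - 4 = 6
  B^(n-1-k) = 5^0 mod 509 = 1
  Delta = 6 * 1 mod 509 = 6

Answer: 6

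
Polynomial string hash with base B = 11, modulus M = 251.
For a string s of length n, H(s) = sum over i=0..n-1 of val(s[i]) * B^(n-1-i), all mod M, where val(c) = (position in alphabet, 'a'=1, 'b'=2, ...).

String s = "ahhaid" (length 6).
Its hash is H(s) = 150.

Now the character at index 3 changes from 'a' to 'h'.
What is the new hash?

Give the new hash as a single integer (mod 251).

Answer: 244

Derivation:
val('a') = 1, val('h') = 8
Position k = 3, exponent = n-1-k = 2
B^2 mod M = 11^2 mod 251 = 121
Delta = (8 - 1) * 121 mod 251 = 94
New hash = (150 + 94) mod 251 = 244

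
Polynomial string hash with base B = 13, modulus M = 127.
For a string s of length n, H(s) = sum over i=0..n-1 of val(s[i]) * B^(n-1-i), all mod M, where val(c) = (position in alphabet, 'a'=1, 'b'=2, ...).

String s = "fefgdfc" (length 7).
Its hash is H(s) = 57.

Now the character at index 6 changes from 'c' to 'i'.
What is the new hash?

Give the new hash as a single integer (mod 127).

val('c') = 3, val('i') = 9
Position k = 6, exponent = n-1-k = 0
B^0 mod M = 13^0 mod 127 = 1
Delta = (9 - 3) * 1 mod 127 = 6
New hash = (57 + 6) mod 127 = 63

Answer: 63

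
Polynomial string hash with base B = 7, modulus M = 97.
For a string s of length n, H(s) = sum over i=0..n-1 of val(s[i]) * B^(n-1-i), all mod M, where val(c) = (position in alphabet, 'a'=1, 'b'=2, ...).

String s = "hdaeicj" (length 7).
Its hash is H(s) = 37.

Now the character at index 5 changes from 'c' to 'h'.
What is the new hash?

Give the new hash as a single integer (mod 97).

val('c') = 3, val('h') = 8
Position k = 5, exponent = n-1-k = 1
B^1 mod M = 7^1 mod 97 = 7
Delta = (8 - 3) * 7 mod 97 = 35
New hash = (37 + 35) mod 97 = 72

Answer: 72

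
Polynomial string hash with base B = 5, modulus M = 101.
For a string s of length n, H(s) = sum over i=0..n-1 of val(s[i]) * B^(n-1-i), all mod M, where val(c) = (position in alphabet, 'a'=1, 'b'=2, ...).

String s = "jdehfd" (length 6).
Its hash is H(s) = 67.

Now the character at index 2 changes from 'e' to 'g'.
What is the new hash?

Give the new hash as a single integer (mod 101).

val('e') = 5, val('g') = 7
Position k = 2, exponent = n-1-k = 3
B^3 mod M = 5^3 mod 101 = 24
Delta = (7 - 5) * 24 mod 101 = 48
New hash = (67 + 48) mod 101 = 14

Answer: 14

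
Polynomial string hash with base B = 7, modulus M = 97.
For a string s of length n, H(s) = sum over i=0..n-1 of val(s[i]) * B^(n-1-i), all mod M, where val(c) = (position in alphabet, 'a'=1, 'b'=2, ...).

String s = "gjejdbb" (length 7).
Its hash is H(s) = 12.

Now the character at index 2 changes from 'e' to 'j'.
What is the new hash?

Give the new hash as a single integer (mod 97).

Answer: 86

Derivation:
val('e') = 5, val('j') = 10
Position k = 2, exponent = n-1-k = 4
B^4 mod M = 7^4 mod 97 = 73
Delta = (10 - 5) * 73 mod 97 = 74
New hash = (12 + 74) mod 97 = 86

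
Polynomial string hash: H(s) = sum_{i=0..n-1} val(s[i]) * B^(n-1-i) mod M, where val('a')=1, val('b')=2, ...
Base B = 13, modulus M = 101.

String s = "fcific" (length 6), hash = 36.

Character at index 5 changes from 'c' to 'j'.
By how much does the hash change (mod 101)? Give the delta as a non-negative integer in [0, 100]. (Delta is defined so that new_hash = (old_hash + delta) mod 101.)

Delta formula: (val(new) - val(old)) * B^(n-1-k) mod M
  val('j') - val('c') = 10 - 3 = 7
  B^(n-1-k) = 13^0 mod 101 = 1
  Delta = 7 * 1 mod 101 = 7

Answer: 7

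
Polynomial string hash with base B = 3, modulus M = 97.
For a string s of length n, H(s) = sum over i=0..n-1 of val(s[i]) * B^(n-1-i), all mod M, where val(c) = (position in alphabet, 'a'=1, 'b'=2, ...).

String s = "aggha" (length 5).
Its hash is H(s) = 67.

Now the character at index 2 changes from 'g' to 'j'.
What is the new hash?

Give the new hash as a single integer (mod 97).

Answer: 94

Derivation:
val('g') = 7, val('j') = 10
Position k = 2, exponent = n-1-k = 2
B^2 mod M = 3^2 mod 97 = 9
Delta = (10 - 7) * 9 mod 97 = 27
New hash = (67 + 27) mod 97 = 94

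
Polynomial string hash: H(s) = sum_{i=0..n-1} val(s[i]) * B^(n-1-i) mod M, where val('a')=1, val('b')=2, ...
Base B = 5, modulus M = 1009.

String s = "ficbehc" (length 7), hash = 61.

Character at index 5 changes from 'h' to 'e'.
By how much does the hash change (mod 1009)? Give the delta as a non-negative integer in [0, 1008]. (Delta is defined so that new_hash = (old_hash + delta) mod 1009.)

Delta formula: (val(new) - val(old)) * B^(n-1-k) mod M
  val('e') - val('h') = 5 - 8 = -3
  B^(n-1-k) = 5^1 mod 1009 = 5
  Delta = -3 * 5 mod 1009 = 994

Answer: 994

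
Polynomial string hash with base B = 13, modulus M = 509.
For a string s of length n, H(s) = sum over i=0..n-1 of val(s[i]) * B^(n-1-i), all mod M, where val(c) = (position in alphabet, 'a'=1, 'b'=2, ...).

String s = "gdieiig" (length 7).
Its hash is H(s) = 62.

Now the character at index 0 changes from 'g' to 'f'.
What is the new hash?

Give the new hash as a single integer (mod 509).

Answer: 100

Derivation:
val('g') = 7, val('f') = 6
Position k = 0, exponent = n-1-k = 6
B^6 mod M = 13^6 mod 509 = 471
Delta = (6 - 7) * 471 mod 509 = 38
New hash = (62 + 38) mod 509 = 100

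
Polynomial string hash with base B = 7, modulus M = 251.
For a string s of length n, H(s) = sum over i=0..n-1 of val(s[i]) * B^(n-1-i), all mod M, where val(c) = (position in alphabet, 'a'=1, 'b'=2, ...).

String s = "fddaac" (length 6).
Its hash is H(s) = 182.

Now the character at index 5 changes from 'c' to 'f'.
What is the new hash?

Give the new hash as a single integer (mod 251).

Answer: 185

Derivation:
val('c') = 3, val('f') = 6
Position k = 5, exponent = n-1-k = 0
B^0 mod M = 7^0 mod 251 = 1
Delta = (6 - 3) * 1 mod 251 = 3
New hash = (182 + 3) mod 251 = 185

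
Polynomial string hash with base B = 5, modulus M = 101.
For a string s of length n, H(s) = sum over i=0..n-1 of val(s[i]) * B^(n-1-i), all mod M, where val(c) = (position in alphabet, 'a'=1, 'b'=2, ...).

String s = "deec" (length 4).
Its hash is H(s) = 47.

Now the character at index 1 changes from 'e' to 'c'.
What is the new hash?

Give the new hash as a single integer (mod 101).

Answer: 98

Derivation:
val('e') = 5, val('c') = 3
Position k = 1, exponent = n-1-k = 2
B^2 mod M = 5^2 mod 101 = 25
Delta = (3 - 5) * 25 mod 101 = 51
New hash = (47 + 51) mod 101 = 98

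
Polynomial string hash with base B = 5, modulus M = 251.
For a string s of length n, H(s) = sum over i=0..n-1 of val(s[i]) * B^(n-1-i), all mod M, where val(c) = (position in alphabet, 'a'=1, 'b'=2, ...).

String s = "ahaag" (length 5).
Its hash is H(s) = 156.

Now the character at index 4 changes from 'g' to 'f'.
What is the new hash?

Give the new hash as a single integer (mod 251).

Answer: 155

Derivation:
val('g') = 7, val('f') = 6
Position k = 4, exponent = n-1-k = 0
B^0 mod M = 5^0 mod 251 = 1
Delta = (6 - 7) * 1 mod 251 = 250
New hash = (156 + 250) mod 251 = 155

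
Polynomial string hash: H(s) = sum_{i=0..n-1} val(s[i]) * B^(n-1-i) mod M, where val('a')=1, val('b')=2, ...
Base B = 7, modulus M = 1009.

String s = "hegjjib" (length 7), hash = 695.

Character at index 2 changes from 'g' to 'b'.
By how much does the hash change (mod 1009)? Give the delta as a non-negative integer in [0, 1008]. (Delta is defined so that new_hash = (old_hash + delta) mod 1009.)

Answer: 103

Derivation:
Delta formula: (val(new) - val(old)) * B^(n-1-k) mod M
  val('b') - val('g') = 2 - 7 = -5
  B^(n-1-k) = 7^4 mod 1009 = 383
  Delta = -5 * 383 mod 1009 = 103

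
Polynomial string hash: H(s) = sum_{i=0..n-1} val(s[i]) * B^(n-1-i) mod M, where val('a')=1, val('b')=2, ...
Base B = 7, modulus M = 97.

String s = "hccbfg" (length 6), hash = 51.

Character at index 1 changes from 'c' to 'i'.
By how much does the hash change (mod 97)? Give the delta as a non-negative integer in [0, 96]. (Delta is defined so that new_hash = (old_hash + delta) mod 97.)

Answer: 50

Derivation:
Delta formula: (val(new) - val(old)) * B^(n-1-k) mod M
  val('i') - val('c') = 9 - 3 = 6
  B^(n-1-k) = 7^4 mod 97 = 73
  Delta = 6 * 73 mod 97 = 50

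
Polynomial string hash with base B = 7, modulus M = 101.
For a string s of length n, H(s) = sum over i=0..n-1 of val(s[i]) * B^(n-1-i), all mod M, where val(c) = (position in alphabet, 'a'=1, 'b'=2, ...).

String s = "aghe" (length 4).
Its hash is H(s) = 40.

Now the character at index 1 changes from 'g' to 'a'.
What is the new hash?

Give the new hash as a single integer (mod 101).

Answer: 49

Derivation:
val('g') = 7, val('a') = 1
Position k = 1, exponent = n-1-k = 2
B^2 mod M = 7^2 mod 101 = 49
Delta = (1 - 7) * 49 mod 101 = 9
New hash = (40 + 9) mod 101 = 49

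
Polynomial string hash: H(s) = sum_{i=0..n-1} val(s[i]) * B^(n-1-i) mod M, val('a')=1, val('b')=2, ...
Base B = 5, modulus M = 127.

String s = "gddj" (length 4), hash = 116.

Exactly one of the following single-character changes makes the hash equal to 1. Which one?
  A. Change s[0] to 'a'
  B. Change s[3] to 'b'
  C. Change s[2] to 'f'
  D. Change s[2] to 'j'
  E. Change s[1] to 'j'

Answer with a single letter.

Answer: A

Derivation:
Option A: s[0]='g'->'a', delta=(1-7)*5^3 mod 127 = 12, hash=116+12 mod 127 = 1 <-- target
Option B: s[3]='j'->'b', delta=(2-10)*5^0 mod 127 = 119, hash=116+119 mod 127 = 108
Option C: s[2]='d'->'f', delta=(6-4)*5^1 mod 127 = 10, hash=116+10 mod 127 = 126
Option D: s[2]='d'->'j', delta=(10-4)*5^1 mod 127 = 30, hash=116+30 mod 127 = 19
Option E: s[1]='d'->'j', delta=(10-4)*5^2 mod 127 = 23, hash=116+23 mod 127 = 12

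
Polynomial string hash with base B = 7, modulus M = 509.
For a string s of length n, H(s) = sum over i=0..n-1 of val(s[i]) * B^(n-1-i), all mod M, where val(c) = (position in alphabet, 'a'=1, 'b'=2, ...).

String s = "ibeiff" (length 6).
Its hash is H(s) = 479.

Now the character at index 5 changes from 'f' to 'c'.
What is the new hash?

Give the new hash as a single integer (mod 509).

val('f') = 6, val('c') = 3
Position k = 5, exponent = n-1-k = 0
B^0 mod M = 7^0 mod 509 = 1
Delta = (3 - 6) * 1 mod 509 = 506
New hash = (479 + 506) mod 509 = 476

Answer: 476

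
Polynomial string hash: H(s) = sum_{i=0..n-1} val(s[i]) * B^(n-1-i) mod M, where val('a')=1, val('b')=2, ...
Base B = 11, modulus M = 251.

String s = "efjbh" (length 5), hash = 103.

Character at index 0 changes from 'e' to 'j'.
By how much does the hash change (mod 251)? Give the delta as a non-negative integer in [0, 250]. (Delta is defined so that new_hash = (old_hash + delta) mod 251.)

Answer: 164

Derivation:
Delta formula: (val(new) - val(old)) * B^(n-1-k) mod M
  val('j') - val('e') = 10 - 5 = 5
  B^(n-1-k) = 11^4 mod 251 = 83
  Delta = 5 * 83 mod 251 = 164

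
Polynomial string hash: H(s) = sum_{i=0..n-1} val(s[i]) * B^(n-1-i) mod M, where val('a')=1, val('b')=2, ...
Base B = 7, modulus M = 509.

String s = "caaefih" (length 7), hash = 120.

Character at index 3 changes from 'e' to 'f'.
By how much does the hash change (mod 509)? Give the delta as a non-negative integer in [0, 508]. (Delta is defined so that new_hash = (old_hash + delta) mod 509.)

Answer: 343

Derivation:
Delta formula: (val(new) - val(old)) * B^(n-1-k) mod M
  val('f') - val('e') = 6 - 5 = 1
  B^(n-1-k) = 7^3 mod 509 = 343
  Delta = 1 * 343 mod 509 = 343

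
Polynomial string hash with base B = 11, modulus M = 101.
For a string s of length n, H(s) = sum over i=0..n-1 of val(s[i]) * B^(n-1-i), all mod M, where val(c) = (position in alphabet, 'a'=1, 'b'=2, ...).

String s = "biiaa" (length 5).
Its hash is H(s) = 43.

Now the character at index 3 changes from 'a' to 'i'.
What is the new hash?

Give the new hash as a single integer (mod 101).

Answer: 30

Derivation:
val('a') = 1, val('i') = 9
Position k = 3, exponent = n-1-k = 1
B^1 mod M = 11^1 mod 101 = 11
Delta = (9 - 1) * 11 mod 101 = 88
New hash = (43 + 88) mod 101 = 30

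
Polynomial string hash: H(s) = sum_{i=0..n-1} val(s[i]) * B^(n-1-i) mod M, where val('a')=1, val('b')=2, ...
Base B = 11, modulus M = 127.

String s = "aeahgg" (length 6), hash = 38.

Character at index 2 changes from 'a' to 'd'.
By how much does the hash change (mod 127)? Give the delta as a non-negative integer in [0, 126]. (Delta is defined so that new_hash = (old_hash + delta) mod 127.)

Delta formula: (val(new) - val(old)) * B^(n-1-k) mod M
  val('d') - val('a') = 4 - 1 = 3
  B^(n-1-k) = 11^3 mod 127 = 61
  Delta = 3 * 61 mod 127 = 56

Answer: 56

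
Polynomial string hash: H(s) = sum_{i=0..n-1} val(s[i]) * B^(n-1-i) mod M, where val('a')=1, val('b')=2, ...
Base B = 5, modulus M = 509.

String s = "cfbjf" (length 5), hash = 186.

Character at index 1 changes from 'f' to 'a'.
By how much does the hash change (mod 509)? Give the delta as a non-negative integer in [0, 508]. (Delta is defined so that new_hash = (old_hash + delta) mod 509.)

Answer: 393

Derivation:
Delta formula: (val(new) - val(old)) * B^(n-1-k) mod M
  val('a') - val('f') = 1 - 6 = -5
  B^(n-1-k) = 5^3 mod 509 = 125
  Delta = -5 * 125 mod 509 = 393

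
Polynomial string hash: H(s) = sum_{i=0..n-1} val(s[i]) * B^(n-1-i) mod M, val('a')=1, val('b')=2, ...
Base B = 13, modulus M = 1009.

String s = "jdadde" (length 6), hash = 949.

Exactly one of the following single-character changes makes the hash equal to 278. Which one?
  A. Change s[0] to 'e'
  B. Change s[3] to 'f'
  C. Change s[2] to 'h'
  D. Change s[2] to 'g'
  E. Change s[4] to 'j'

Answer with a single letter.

Answer: B

Derivation:
Option A: s[0]='j'->'e', delta=(5-10)*13^5 mod 1009 = 95, hash=949+95 mod 1009 = 35
Option B: s[3]='d'->'f', delta=(6-4)*13^2 mod 1009 = 338, hash=949+338 mod 1009 = 278 <-- target
Option C: s[2]='a'->'h', delta=(8-1)*13^3 mod 1009 = 244, hash=949+244 mod 1009 = 184
Option D: s[2]='a'->'g', delta=(7-1)*13^3 mod 1009 = 65, hash=949+65 mod 1009 = 5
Option E: s[4]='d'->'j', delta=(10-4)*13^1 mod 1009 = 78, hash=949+78 mod 1009 = 18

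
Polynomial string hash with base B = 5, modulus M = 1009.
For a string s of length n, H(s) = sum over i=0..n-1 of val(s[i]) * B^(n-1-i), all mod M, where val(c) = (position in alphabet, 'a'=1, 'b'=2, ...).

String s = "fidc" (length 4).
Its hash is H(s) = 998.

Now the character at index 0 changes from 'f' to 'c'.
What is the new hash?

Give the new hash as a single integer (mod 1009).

Answer: 623

Derivation:
val('f') = 6, val('c') = 3
Position k = 0, exponent = n-1-k = 3
B^3 mod M = 5^3 mod 1009 = 125
Delta = (3 - 6) * 125 mod 1009 = 634
New hash = (998 + 634) mod 1009 = 623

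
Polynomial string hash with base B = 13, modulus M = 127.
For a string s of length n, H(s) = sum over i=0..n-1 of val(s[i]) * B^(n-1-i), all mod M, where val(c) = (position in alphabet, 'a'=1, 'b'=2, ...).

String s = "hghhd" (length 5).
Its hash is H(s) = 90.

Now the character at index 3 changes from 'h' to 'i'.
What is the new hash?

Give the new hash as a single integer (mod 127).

Answer: 103

Derivation:
val('h') = 8, val('i') = 9
Position k = 3, exponent = n-1-k = 1
B^1 mod M = 13^1 mod 127 = 13
Delta = (9 - 8) * 13 mod 127 = 13
New hash = (90 + 13) mod 127 = 103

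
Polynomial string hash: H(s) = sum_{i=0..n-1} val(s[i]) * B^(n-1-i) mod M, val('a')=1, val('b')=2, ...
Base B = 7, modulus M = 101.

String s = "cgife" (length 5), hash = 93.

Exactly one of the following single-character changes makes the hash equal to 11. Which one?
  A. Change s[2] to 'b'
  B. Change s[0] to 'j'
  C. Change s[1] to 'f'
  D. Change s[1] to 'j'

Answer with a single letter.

Option A: s[2]='i'->'b', delta=(2-9)*7^2 mod 101 = 61, hash=93+61 mod 101 = 53
Option B: s[0]='c'->'j', delta=(10-3)*7^4 mod 101 = 41, hash=93+41 mod 101 = 33
Option C: s[1]='g'->'f', delta=(6-7)*7^3 mod 101 = 61, hash=93+61 mod 101 = 53
Option D: s[1]='g'->'j', delta=(10-7)*7^3 mod 101 = 19, hash=93+19 mod 101 = 11 <-- target

Answer: D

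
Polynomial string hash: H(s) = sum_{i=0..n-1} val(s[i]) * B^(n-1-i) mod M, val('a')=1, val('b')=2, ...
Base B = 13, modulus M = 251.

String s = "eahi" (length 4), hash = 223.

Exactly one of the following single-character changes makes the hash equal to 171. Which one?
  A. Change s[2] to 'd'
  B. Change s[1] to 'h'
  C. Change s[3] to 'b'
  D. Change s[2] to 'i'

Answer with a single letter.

Answer: A

Derivation:
Option A: s[2]='h'->'d', delta=(4-8)*13^1 mod 251 = 199, hash=223+199 mod 251 = 171 <-- target
Option B: s[1]='a'->'h', delta=(8-1)*13^2 mod 251 = 179, hash=223+179 mod 251 = 151
Option C: s[3]='i'->'b', delta=(2-9)*13^0 mod 251 = 244, hash=223+244 mod 251 = 216
Option D: s[2]='h'->'i', delta=(9-8)*13^1 mod 251 = 13, hash=223+13 mod 251 = 236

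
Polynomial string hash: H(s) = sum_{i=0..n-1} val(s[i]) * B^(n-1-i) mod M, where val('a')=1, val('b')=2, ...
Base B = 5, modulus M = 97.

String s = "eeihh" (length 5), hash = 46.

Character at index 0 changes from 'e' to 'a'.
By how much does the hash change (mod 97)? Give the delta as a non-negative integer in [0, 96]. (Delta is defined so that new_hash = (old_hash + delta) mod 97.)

Delta formula: (val(new) - val(old)) * B^(n-1-k) mod M
  val('a') - val('e') = 1 - 5 = -4
  B^(n-1-k) = 5^4 mod 97 = 43
  Delta = -4 * 43 mod 97 = 22

Answer: 22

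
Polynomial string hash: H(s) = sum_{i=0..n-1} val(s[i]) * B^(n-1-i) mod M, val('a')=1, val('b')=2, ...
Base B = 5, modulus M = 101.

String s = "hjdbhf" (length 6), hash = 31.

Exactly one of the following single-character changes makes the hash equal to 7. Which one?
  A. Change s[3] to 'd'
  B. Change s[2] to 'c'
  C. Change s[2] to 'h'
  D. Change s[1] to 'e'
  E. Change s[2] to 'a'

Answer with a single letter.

Option A: s[3]='b'->'d', delta=(4-2)*5^2 mod 101 = 50, hash=31+50 mod 101 = 81
Option B: s[2]='d'->'c', delta=(3-4)*5^3 mod 101 = 77, hash=31+77 mod 101 = 7 <-- target
Option C: s[2]='d'->'h', delta=(8-4)*5^3 mod 101 = 96, hash=31+96 mod 101 = 26
Option D: s[1]='j'->'e', delta=(5-10)*5^4 mod 101 = 6, hash=31+6 mod 101 = 37
Option E: s[2]='d'->'a', delta=(1-4)*5^3 mod 101 = 29, hash=31+29 mod 101 = 60

Answer: B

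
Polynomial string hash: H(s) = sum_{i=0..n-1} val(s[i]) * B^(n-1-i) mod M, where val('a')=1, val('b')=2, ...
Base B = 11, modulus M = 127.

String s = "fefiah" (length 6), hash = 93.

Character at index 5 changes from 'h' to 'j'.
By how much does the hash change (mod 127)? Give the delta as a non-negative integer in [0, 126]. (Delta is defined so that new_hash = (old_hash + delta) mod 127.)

Delta formula: (val(new) - val(old)) * B^(n-1-k) mod M
  val('j') - val('h') = 10 - 8 = 2
  B^(n-1-k) = 11^0 mod 127 = 1
  Delta = 2 * 1 mod 127 = 2

Answer: 2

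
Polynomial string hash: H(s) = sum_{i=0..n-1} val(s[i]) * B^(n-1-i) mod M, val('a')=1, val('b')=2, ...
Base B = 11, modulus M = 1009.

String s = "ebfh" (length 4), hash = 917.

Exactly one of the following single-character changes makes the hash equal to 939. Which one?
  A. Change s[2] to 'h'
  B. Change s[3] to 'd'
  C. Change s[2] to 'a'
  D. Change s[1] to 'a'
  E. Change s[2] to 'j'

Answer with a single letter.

Answer: A

Derivation:
Option A: s[2]='f'->'h', delta=(8-6)*11^1 mod 1009 = 22, hash=917+22 mod 1009 = 939 <-- target
Option B: s[3]='h'->'d', delta=(4-8)*11^0 mod 1009 = 1005, hash=917+1005 mod 1009 = 913
Option C: s[2]='f'->'a', delta=(1-6)*11^1 mod 1009 = 954, hash=917+954 mod 1009 = 862
Option D: s[1]='b'->'a', delta=(1-2)*11^2 mod 1009 = 888, hash=917+888 mod 1009 = 796
Option E: s[2]='f'->'j', delta=(10-6)*11^1 mod 1009 = 44, hash=917+44 mod 1009 = 961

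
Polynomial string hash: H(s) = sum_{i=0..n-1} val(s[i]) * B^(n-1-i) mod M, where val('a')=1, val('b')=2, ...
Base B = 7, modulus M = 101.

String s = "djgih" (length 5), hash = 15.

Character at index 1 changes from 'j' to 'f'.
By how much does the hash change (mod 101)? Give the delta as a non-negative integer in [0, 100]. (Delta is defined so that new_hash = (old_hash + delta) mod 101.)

Answer: 42

Derivation:
Delta formula: (val(new) - val(old)) * B^(n-1-k) mod M
  val('f') - val('j') = 6 - 10 = -4
  B^(n-1-k) = 7^3 mod 101 = 40
  Delta = -4 * 40 mod 101 = 42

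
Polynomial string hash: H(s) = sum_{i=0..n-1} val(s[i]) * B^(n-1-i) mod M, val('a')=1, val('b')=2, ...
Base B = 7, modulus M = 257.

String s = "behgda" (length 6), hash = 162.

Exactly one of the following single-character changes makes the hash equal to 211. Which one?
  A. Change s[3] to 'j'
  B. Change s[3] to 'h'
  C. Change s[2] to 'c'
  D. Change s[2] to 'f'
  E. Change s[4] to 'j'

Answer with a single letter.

Option A: s[3]='g'->'j', delta=(10-7)*7^2 mod 257 = 147, hash=162+147 mod 257 = 52
Option B: s[3]='g'->'h', delta=(8-7)*7^2 mod 257 = 49, hash=162+49 mod 257 = 211 <-- target
Option C: s[2]='h'->'c', delta=(3-8)*7^3 mod 257 = 84, hash=162+84 mod 257 = 246
Option D: s[2]='h'->'f', delta=(6-8)*7^3 mod 257 = 85, hash=162+85 mod 257 = 247
Option E: s[4]='d'->'j', delta=(10-4)*7^1 mod 257 = 42, hash=162+42 mod 257 = 204

Answer: B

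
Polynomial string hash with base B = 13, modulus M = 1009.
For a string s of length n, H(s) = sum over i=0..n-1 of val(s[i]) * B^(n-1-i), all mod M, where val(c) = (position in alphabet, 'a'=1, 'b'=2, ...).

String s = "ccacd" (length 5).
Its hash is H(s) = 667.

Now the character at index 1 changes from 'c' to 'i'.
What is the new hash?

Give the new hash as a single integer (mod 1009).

val('c') = 3, val('i') = 9
Position k = 1, exponent = n-1-k = 3
B^3 mod M = 13^3 mod 1009 = 179
Delta = (9 - 3) * 179 mod 1009 = 65
New hash = (667 + 65) mod 1009 = 732

Answer: 732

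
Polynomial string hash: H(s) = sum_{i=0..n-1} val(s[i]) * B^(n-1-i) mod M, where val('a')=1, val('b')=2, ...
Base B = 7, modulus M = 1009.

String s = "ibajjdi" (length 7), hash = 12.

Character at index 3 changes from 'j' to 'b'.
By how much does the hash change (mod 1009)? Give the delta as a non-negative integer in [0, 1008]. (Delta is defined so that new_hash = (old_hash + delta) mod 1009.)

Delta formula: (val(new) - val(old)) * B^(n-1-k) mod M
  val('b') - val('j') = 2 - 10 = -8
  B^(n-1-k) = 7^3 mod 1009 = 343
  Delta = -8 * 343 mod 1009 = 283

Answer: 283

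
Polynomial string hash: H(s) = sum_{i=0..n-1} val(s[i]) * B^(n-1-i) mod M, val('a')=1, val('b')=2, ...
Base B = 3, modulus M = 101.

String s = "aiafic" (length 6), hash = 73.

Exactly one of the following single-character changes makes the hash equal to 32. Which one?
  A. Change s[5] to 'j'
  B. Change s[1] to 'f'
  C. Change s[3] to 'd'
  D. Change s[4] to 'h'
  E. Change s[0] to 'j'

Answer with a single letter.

Answer: B

Derivation:
Option A: s[5]='c'->'j', delta=(10-3)*3^0 mod 101 = 7, hash=73+7 mod 101 = 80
Option B: s[1]='i'->'f', delta=(6-9)*3^4 mod 101 = 60, hash=73+60 mod 101 = 32 <-- target
Option C: s[3]='f'->'d', delta=(4-6)*3^2 mod 101 = 83, hash=73+83 mod 101 = 55
Option D: s[4]='i'->'h', delta=(8-9)*3^1 mod 101 = 98, hash=73+98 mod 101 = 70
Option E: s[0]='a'->'j', delta=(10-1)*3^5 mod 101 = 66, hash=73+66 mod 101 = 38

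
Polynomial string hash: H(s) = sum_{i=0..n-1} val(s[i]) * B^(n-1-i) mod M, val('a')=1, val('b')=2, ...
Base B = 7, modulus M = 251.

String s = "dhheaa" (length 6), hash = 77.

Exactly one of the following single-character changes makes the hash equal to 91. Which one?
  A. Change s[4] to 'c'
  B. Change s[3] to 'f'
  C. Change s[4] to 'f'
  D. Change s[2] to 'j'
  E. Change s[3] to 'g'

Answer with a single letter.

Option A: s[4]='a'->'c', delta=(3-1)*7^1 mod 251 = 14, hash=77+14 mod 251 = 91 <-- target
Option B: s[3]='e'->'f', delta=(6-5)*7^2 mod 251 = 49, hash=77+49 mod 251 = 126
Option C: s[4]='a'->'f', delta=(6-1)*7^1 mod 251 = 35, hash=77+35 mod 251 = 112
Option D: s[2]='h'->'j', delta=(10-8)*7^3 mod 251 = 184, hash=77+184 mod 251 = 10
Option E: s[3]='e'->'g', delta=(7-5)*7^2 mod 251 = 98, hash=77+98 mod 251 = 175

Answer: A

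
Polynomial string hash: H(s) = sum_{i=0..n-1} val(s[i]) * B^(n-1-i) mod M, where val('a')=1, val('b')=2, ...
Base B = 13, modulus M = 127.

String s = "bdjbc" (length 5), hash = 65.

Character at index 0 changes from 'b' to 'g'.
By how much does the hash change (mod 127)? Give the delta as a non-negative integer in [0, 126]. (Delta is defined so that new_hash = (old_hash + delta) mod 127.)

Delta formula: (val(new) - val(old)) * B^(n-1-k) mod M
  val('g') - val('b') = 7 - 2 = 5
  B^(n-1-k) = 13^4 mod 127 = 113
  Delta = 5 * 113 mod 127 = 57

Answer: 57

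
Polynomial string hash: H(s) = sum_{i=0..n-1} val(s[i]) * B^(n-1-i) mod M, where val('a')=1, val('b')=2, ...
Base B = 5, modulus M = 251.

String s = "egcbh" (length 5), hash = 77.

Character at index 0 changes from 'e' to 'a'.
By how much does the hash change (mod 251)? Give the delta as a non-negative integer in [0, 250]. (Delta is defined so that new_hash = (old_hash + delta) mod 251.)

Answer: 10

Derivation:
Delta formula: (val(new) - val(old)) * B^(n-1-k) mod M
  val('a') - val('e') = 1 - 5 = -4
  B^(n-1-k) = 5^4 mod 251 = 123
  Delta = -4 * 123 mod 251 = 10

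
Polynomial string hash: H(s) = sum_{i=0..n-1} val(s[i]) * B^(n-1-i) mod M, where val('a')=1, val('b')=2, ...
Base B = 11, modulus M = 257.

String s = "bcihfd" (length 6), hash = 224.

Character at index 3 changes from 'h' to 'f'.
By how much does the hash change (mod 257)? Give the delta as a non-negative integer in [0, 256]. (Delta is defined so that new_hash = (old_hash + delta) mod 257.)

Answer: 15

Derivation:
Delta formula: (val(new) - val(old)) * B^(n-1-k) mod M
  val('f') - val('h') = 6 - 8 = -2
  B^(n-1-k) = 11^2 mod 257 = 121
  Delta = -2 * 121 mod 257 = 15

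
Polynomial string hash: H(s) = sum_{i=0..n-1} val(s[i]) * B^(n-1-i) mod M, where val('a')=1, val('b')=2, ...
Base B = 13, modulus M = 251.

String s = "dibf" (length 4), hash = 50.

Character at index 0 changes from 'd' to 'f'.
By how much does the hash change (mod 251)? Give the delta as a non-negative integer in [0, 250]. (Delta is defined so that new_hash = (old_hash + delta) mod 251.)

Answer: 127

Derivation:
Delta formula: (val(new) - val(old)) * B^(n-1-k) mod M
  val('f') - val('d') = 6 - 4 = 2
  B^(n-1-k) = 13^3 mod 251 = 189
  Delta = 2 * 189 mod 251 = 127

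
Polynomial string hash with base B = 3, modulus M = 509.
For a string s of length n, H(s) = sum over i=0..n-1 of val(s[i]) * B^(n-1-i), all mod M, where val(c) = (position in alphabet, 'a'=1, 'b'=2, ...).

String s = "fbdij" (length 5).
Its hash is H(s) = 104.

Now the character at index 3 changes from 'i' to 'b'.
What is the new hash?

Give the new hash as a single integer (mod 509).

Answer: 83

Derivation:
val('i') = 9, val('b') = 2
Position k = 3, exponent = n-1-k = 1
B^1 mod M = 3^1 mod 509 = 3
Delta = (2 - 9) * 3 mod 509 = 488
New hash = (104 + 488) mod 509 = 83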